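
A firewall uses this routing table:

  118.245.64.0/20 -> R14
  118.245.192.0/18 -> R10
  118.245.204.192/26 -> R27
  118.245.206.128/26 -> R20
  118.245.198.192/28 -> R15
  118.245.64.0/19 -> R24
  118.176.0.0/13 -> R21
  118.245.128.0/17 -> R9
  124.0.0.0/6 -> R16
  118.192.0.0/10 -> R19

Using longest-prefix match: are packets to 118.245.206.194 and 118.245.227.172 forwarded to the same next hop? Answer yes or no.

118.245.206.194: longest match 118.245.192.0/18 -> R10
118.245.227.172: longest match 118.245.192.0/18 -> R10

yes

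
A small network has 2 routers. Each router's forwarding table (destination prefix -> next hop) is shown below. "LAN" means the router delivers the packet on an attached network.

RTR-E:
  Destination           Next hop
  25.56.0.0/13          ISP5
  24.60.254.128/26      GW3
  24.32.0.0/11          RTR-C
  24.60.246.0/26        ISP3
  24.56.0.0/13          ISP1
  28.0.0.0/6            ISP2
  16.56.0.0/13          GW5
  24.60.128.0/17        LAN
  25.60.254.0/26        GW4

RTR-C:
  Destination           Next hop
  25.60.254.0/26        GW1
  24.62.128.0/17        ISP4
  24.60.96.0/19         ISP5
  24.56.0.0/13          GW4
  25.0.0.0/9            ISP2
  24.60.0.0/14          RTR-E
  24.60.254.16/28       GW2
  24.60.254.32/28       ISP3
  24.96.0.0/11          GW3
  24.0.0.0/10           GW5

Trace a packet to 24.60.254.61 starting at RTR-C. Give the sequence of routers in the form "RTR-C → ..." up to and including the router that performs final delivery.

RTR-C → RTR-E

At RTR-C: longest match for 24.60.254.61 is 24.60.0.0/14 -> RTR-E
At RTR-E: longest match for 24.60.254.61 is 24.60.128.0/17 -> LAN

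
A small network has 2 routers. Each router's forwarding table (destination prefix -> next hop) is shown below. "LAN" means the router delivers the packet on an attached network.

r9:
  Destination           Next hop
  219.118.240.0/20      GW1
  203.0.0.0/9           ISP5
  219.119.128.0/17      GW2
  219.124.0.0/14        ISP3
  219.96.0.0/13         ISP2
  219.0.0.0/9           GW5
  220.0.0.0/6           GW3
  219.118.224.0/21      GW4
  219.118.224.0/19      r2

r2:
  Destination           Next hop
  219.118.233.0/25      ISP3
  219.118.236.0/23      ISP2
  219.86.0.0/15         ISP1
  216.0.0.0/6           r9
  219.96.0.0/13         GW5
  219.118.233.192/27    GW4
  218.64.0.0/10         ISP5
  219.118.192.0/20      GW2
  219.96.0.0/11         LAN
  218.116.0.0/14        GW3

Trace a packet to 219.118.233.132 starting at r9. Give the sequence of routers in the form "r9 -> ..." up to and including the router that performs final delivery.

At r9: longest match for 219.118.233.132 is 219.118.224.0/19 -> r2
At r2: longest match for 219.118.233.132 is 219.96.0.0/11 -> LAN

r9 -> r2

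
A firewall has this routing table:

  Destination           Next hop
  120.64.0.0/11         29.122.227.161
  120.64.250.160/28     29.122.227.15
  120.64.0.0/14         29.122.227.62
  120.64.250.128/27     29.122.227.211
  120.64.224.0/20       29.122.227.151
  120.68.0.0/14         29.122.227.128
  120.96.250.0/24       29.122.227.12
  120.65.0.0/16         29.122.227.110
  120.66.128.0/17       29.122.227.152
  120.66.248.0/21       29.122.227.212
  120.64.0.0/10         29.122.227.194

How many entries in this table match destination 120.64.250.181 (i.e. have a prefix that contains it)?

Prefixes containing 120.64.250.181:
  120.64.0.0/10 (120.64.0.0 - 120.127.255.255)
  120.64.0.0/11 (120.64.0.0 - 120.95.255.255)
  120.64.0.0/14 (120.64.0.0 - 120.67.255.255)
Total matching entries: 3.

3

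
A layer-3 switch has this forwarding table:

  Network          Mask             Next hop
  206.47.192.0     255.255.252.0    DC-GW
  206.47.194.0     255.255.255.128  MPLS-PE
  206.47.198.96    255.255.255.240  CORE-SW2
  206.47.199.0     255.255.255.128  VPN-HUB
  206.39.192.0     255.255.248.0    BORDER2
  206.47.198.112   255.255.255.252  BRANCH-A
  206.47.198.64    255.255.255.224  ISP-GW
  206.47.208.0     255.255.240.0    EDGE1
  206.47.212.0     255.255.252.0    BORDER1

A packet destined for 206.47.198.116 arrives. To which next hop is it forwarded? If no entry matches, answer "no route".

No entry's prefix contains 206.47.198.116; there is no default route.

no route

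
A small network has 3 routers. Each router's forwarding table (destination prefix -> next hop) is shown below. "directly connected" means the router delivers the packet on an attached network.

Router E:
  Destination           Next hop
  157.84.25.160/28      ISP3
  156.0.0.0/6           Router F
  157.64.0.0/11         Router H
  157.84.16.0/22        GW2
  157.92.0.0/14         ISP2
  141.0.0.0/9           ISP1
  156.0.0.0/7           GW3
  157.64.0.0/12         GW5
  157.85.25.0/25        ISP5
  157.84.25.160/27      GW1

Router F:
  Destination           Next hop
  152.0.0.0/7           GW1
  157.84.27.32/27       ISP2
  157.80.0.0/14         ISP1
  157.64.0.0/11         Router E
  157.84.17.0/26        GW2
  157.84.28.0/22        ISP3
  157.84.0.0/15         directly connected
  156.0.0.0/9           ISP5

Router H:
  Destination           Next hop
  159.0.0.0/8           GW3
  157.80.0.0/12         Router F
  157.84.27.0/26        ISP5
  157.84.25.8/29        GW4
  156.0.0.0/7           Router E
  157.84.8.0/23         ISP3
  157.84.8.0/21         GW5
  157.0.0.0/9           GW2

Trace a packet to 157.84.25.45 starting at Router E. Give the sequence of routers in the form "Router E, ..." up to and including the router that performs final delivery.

At Router E: longest match for 157.84.25.45 is 157.64.0.0/11 -> Router H
At Router H: longest match for 157.84.25.45 is 157.80.0.0/12 -> Router F
At Router F: longest match for 157.84.25.45 is 157.84.0.0/15 -> directly connected

Router E, Router H, Router F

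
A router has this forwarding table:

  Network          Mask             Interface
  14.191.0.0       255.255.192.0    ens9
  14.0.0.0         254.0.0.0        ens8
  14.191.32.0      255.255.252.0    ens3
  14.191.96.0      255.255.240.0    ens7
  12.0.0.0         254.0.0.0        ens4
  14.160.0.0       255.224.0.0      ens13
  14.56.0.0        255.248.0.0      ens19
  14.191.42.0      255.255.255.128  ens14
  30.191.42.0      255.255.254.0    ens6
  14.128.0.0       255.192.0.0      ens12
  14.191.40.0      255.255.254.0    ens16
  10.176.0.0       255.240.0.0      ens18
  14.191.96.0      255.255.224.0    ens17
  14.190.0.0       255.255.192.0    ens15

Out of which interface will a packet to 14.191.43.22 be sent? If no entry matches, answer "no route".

ens9

Routes whose prefix contains 14.191.43.22:
  14.0.0.0/7 (14.0.0.0 - 15.255.255.255) -> ens8
  14.128.0.0/10 (14.128.0.0 - 14.191.255.255) -> ens12
  14.160.0.0/11 (14.160.0.0 - 14.191.255.255) -> ens13
  14.191.0.0/18 (14.191.0.0 - 14.191.63.255) -> ens9
More-specific entries that do NOT match:
  14.191.42.0/25 (14.191.42.0 - 14.191.42.127) does not contain 14.191.43.22
  30.191.42.0/23 (30.191.42.0 - 30.191.43.255) does not contain 14.191.43.22
  14.191.40.0/23 (14.191.40.0 - 14.191.41.255) does not contain 14.191.43.22
  14.191.32.0/22 (14.191.32.0 - 14.191.35.255) does not contain 14.191.43.22
  14.191.96.0/20 (14.191.96.0 - 14.191.111.255) does not contain 14.191.43.22
  14.191.96.0/19 (14.191.96.0 - 14.191.127.255) does not contain 14.191.43.22
Longest matching prefix is /18 -> interface ens9.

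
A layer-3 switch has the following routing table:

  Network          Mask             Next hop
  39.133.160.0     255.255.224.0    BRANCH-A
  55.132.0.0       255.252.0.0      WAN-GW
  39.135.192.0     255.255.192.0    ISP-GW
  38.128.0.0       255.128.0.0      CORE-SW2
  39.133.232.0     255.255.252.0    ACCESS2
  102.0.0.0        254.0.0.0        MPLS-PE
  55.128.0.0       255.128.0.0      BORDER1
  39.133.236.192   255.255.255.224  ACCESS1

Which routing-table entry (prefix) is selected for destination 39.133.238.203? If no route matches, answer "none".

none

39.133.238.203 is outside every listed prefix and there is no default route.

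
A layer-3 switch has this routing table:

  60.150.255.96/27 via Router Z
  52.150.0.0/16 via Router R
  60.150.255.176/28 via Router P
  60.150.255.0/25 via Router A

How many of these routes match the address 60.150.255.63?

1

Prefixes containing 60.150.255.63:
  60.150.255.0/25 (60.150.255.0 - 60.150.255.127)
Total matching entries: 1.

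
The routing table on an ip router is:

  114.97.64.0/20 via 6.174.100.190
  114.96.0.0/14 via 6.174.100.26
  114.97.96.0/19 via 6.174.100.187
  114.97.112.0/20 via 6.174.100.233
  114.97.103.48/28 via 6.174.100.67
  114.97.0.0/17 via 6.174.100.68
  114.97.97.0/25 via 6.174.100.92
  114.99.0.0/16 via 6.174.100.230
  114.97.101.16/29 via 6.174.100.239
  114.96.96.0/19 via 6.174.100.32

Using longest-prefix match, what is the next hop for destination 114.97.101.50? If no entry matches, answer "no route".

Routes whose prefix contains 114.97.101.50:
  114.96.0.0/14 (114.96.0.0 - 114.99.255.255) -> 6.174.100.26
  114.97.0.0/17 (114.97.0.0 - 114.97.127.255) -> 6.174.100.68
  114.97.96.0/19 (114.97.96.0 - 114.97.127.255) -> 6.174.100.187
More-specific entries that do NOT match:
  114.97.101.16/29 (114.97.101.16 - 114.97.101.23) does not contain 114.97.101.50
  114.97.103.48/28 (114.97.103.48 - 114.97.103.63) does not contain 114.97.101.50
  114.97.97.0/25 (114.97.97.0 - 114.97.97.127) does not contain 114.97.101.50
  114.97.64.0/20 (114.97.64.0 - 114.97.79.255) does not contain 114.97.101.50
  114.97.112.0/20 (114.97.112.0 - 114.97.127.255) does not contain 114.97.101.50
Longest matching prefix is /19 -> next hop 6.174.100.187.

6.174.100.187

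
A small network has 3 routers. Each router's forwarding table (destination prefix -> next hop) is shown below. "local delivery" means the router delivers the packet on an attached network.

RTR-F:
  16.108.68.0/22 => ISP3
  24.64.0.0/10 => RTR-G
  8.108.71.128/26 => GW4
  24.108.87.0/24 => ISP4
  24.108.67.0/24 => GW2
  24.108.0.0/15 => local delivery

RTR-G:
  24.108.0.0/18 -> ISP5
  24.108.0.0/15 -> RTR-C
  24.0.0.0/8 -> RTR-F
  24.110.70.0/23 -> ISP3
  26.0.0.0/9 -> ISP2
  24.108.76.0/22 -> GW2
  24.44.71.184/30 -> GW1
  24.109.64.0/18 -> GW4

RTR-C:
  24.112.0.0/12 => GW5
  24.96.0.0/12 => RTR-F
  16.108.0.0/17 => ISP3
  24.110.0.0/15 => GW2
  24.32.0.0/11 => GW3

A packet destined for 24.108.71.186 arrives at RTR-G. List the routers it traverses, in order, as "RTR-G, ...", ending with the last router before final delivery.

At RTR-G: longest match for 24.108.71.186 is 24.108.0.0/15 -> RTR-C
At RTR-C: longest match for 24.108.71.186 is 24.96.0.0/12 -> RTR-F
At RTR-F: longest match for 24.108.71.186 is 24.108.0.0/15 -> local delivery

RTR-G, RTR-C, RTR-F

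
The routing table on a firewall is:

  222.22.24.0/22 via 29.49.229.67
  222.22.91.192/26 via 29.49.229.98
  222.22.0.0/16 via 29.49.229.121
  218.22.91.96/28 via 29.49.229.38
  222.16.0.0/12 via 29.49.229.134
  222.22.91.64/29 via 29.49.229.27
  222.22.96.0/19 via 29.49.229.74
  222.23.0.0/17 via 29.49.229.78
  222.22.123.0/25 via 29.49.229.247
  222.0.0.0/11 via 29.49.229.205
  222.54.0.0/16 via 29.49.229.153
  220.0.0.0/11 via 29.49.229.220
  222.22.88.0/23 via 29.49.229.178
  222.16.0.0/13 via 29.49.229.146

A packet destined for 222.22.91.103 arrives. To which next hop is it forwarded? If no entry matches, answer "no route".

29.49.229.121

Routes whose prefix contains 222.22.91.103:
  222.0.0.0/11 (222.0.0.0 - 222.31.255.255) -> 29.49.229.205
  222.16.0.0/12 (222.16.0.0 - 222.31.255.255) -> 29.49.229.134
  222.16.0.0/13 (222.16.0.0 - 222.23.255.255) -> 29.49.229.146
  222.22.0.0/16 (222.22.0.0 - 222.22.255.255) -> 29.49.229.121
More-specific entries that do NOT match:
  222.22.91.64/29 (222.22.91.64 - 222.22.91.71) does not contain 222.22.91.103
  218.22.91.96/28 (218.22.91.96 - 218.22.91.111) does not contain 222.22.91.103
  222.22.91.192/26 (222.22.91.192 - 222.22.91.255) does not contain 222.22.91.103
  222.22.123.0/25 (222.22.123.0 - 222.22.123.127) does not contain 222.22.91.103
  222.22.88.0/23 (222.22.88.0 - 222.22.89.255) does not contain 222.22.91.103
  222.22.24.0/22 (222.22.24.0 - 222.22.27.255) does not contain 222.22.91.103
  222.22.96.0/19 (222.22.96.0 - 222.22.127.255) does not contain 222.22.91.103
  222.23.0.0/17 (222.23.0.0 - 222.23.127.255) does not contain 222.22.91.103
Longest matching prefix is /16 -> next hop 29.49.229.121.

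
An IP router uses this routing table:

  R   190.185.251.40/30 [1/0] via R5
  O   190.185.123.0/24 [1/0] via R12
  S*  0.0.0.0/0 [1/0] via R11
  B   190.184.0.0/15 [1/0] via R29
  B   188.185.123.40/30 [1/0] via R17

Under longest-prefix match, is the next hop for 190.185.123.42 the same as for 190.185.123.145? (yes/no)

yes

190.185.123.42: longest match 190.185.123.0/24 -> R12
190.185.123.145: longest match 190.185.123.0/24 -> R12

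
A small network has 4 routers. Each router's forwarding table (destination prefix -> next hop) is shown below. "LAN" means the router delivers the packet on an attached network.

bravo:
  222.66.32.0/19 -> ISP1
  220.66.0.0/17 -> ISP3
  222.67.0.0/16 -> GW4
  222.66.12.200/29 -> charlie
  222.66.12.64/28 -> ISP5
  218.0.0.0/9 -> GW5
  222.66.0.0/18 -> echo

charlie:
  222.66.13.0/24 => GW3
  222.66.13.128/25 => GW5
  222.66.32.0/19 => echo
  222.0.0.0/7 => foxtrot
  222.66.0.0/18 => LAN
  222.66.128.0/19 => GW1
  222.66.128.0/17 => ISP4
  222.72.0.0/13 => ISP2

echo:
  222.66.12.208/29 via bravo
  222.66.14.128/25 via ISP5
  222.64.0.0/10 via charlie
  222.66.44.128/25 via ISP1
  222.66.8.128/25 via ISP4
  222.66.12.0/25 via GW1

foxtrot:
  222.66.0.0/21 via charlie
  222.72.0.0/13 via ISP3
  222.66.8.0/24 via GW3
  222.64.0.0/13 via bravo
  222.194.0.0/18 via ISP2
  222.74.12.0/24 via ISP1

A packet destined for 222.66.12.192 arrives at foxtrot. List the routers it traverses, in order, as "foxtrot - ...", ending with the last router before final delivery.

foxtrot - bravo - echo - charlie

At foxtrot: longest match for 222.66.12.192 is 222.64.0.0/13 -> bravo
At bravo: longest match for 222.66.12.192 is 222.66.0.0/18 -> echo
At echo: longest match for 222.66.12.192 is 222.64.0.0/10 -> charlie
At charlie: longest match for 222.66.12.192 is 222.66.0.0/18 -> LAN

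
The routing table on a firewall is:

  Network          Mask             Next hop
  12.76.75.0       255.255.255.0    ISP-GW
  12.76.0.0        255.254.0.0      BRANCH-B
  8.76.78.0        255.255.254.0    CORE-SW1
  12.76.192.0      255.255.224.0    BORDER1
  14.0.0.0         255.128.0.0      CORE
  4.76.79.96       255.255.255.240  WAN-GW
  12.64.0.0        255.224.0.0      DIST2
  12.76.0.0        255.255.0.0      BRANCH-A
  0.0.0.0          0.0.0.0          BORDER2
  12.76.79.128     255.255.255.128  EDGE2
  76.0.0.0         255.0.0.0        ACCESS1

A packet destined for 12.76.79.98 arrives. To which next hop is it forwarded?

Routes whose prefix contains 12.76.79.98:
  0.0.0.0/0 (default, matches everything) -> BORDER2
  12.64.0.0/11 (12.64.0.0 - 12.95.255.255) -> DIST2
  12.76.0.0/15 (12.76.0.0 - 12.77.255.255) -> BRANCH-B
  12.76.0.0/16 (12.76.0.0 - 12.76.255.255) -> BRANCH-A
More-specific entries that do NOT match:
  4.76.79.96/28 (4.76.79.96 - 4.76.79.111) does not contain 12.76.79.98
  12.76.79.128/25 (12.76.79.128 - 12.76.79.255) does not contain 12.76.79.98
  12.76.75.0/24 (12.76.75.0 - 12.76.75.255) does not contain 12.76.79.98
  8.76.78.0/23 (8.76.78.0 - 8.76.79.255) does not contain 12.76.79.98
  12.76.192.0/19 (12.76.192.0 - 12.76.223.255) does not contain 12.76.79.98
Longest matching prefix is /16 -> next hop BRANCH-A.

BRANCH-A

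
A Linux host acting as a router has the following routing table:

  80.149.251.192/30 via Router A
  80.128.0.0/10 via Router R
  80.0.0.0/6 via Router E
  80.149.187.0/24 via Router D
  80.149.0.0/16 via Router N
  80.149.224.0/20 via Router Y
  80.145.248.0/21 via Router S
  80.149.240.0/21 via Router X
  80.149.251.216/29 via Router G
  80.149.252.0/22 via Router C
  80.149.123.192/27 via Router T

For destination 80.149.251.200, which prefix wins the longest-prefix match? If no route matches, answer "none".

Entries matching 80.149.251.200:
  80.0.0.0/6 (80.0.0.0 - 83.255.255.255)
  80.128.0.0/10 (80.128.0.0 - 80.191.255.255)
  80.149.0.0/16 (80.149.0.0 - 80.149.255.255)
Most specific is 80.149.0.0/16.

80.149.0.0/16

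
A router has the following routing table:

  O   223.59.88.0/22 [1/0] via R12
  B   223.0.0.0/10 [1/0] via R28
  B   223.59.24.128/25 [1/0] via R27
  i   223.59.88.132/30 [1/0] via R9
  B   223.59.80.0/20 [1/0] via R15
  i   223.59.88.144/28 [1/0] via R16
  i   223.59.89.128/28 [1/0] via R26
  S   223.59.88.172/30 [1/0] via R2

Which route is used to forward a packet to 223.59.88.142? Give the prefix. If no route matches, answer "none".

Entries matching 223.59.88.142:
  223.0.0.0/10 (223.0.0.0 - 223.63.255.255)
  223.59.80.0/20 (223.59.80.0 - 223.59.95.255)
  223.59.88.0/22 (223.59.88.0 - 223.59.91.255)
Most specific is 223.59.88.0/22.

223.59.88.0/22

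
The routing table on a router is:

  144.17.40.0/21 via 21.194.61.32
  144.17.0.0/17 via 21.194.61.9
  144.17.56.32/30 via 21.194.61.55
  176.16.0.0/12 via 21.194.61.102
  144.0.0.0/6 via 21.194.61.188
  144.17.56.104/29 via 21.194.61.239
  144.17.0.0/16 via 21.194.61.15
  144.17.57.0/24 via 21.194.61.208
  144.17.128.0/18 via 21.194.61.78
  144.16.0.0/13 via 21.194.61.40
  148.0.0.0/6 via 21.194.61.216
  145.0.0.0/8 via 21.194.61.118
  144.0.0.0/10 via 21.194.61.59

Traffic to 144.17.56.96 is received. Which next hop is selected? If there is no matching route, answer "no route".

Routes whose prefix contains 144.17.56.96:
  144.0.0.0/6 (144.0.0.0 - 147.255.255.255) -> 21.194.61.188
  144.0.0.0/10 (144.0.0.0 - 144.63.255.255) -> 21.194.61.59
  144.16.0.0/13 (144.16.0.0 - 144.23.255.255) -> 21.194.61.40
  144.17.0.0/16 (144.17.0.0 - 144.17.255.255) -> 21.194.61.15
  144.17.0.0/17 (144.17.0.0 - 144.17.127.255) -> 21.194.61.9
More-specific entries that do NOT match:
  144.17.56.32/30 (144.17.56.32 - 144.17.56.35) does not contain 144.17.56.96
  144.17.56.104/29 (144.17.56.104 - 144.17.56.111) does not contain 144.17.56.96
  144.17.57.0/24 (144.17.57.0 - 144.17.57.255) does not contain 144.17.56.96
  144.17.40.0/21 (144.17.40.0 - 144.17.47.255) does not contain 144.17.56.96
  144.17.128.0/18 (144.17.128.0 - 144.17.191.255) does not contain 144.17.56.96
Longest matching prefix is /17 -> next hop 21.194.61.9.

21.194.61.9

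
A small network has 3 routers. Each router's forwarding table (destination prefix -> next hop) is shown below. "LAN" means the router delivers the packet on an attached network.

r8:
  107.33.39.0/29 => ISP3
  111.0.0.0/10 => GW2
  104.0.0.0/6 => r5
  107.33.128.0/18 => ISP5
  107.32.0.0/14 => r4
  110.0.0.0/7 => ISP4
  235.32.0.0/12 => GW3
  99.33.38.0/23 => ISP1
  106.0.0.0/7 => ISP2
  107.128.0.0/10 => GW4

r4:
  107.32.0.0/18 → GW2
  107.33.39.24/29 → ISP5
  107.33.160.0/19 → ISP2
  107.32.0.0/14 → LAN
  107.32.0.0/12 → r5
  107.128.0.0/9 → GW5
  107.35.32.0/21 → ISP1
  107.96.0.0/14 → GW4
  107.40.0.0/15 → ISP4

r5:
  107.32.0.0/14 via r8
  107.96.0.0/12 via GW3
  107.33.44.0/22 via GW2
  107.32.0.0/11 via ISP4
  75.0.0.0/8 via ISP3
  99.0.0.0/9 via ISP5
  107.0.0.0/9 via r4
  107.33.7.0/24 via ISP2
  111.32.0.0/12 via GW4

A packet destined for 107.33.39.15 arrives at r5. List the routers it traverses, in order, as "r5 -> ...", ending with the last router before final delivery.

r5 -> r8 -> r4

At r5: longest match for 107.33.39.15 is 107.32.0.0/14 -> r8
At r8: longest match for 107.33.39.15 is 107.32.0.0/14 -> r4
At r4: longest match for 107.33.39.15 is 107.32.0.0/14 -> LAN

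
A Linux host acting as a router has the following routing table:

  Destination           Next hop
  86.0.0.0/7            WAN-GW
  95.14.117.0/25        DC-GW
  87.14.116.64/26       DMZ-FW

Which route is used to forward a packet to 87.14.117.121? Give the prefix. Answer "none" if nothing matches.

Entries matching 87.14.117.121:
  86.0.0.0/7 (86.0.0.0 - 87.255.255.255)
Most specific is 86.0.0.0/7.

86.0.0.0/7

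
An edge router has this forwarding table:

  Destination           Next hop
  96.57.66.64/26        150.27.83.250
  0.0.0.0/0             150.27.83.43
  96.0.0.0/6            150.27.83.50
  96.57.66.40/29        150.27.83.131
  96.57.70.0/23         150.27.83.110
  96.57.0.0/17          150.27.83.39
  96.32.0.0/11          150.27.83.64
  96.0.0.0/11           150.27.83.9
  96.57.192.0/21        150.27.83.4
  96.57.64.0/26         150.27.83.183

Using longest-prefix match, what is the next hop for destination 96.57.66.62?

Routes whose prefix contains 96.57.66.62:
  0.0.0.0/0 (default, matches everything) -> 150.27.83.43
  96.0.0.0/6 (96.0.0.0 - 99.255.255.255) -> 150.27.83.50
  96.32.0.0/11 (96.32.0.0 - 96.63.255.255) -> 150.27.83.64
  96.57.0.0/17 (96.57.0.0 - 96.57.127.255) -> 150.27.83.39
More-specific entries that do NOT match:
  96.57.66.40/29 (96.57.66.40 - 96.57.66.47) does not contain 96.57.66.62
  96.57.66.64/26 (96.57.66.64 - 96.57.66.127) does not contain 96.57.66.62
  96.57.64.0/26 (96.57.64.0 - 96.57.64.63) does not contain 96.57.66.62
  96.57.70.0/23 (96.57.70.0 - 96.57.71.255) does not contain 96.57.66.62
  96.57.192.0/21 (96.57.192.0 - 96.57.199.255) does not contain 96.57.66.62
Longest matching prefix is /17 -> next hop 150.27.83.39.

150.27.83.39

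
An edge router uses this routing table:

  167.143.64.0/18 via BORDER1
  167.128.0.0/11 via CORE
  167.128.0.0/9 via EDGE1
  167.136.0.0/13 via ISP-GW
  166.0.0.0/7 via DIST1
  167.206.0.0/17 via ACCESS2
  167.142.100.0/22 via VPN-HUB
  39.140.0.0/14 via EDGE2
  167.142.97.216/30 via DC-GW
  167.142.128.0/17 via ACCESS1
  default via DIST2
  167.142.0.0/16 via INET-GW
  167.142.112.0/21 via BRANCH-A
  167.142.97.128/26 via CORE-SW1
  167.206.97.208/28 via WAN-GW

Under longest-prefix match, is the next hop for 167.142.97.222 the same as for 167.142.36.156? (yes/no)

yes

167.142.97.222: longest match 167.142.0.0/16 -> INET-GW
167.142.36.156: longest match 167.142.0.0/16 -> INET-GW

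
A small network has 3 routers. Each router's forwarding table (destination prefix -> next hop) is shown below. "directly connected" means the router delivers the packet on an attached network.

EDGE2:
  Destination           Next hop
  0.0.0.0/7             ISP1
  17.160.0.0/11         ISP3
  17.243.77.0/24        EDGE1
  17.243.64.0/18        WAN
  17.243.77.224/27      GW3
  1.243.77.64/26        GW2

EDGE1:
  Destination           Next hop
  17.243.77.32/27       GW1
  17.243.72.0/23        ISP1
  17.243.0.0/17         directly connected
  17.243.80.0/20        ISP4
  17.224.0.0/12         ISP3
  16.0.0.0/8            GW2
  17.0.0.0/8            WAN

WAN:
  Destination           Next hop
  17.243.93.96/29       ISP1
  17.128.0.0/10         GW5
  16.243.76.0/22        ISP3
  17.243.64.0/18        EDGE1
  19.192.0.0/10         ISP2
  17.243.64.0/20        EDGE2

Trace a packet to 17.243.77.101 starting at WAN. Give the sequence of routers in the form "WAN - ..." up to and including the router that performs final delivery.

WAN - EDGE2 - EDGE1

At WAN: longest match for 17.243.77.101 is 17.243.64.0/20 -> EDGE2
At EDGE2: longest match for 17.243.77.101 is 17.243.77.0/24 -> EDGE1
At EDGE1: longest match for 17.243.77.101 is 17.243.0.0/17 -> directly connected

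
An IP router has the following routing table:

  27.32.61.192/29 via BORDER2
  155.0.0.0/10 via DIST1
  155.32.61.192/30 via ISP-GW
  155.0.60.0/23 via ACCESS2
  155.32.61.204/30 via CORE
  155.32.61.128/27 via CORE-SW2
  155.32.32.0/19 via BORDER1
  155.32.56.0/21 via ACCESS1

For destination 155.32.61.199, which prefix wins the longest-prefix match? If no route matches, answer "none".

Entries matching 155.32.61.199:
  155.0.0.0/10 (155.0.0.0 - 155.63.255.255)
  155.32.32.0/19 (155.32.32.0 - 155.32.63.255)
  155.32.56.0/21 (155.32.56.0 - 155.32.63.255)
Most specific is 155.32.56.0/21.

155.32.56.0/21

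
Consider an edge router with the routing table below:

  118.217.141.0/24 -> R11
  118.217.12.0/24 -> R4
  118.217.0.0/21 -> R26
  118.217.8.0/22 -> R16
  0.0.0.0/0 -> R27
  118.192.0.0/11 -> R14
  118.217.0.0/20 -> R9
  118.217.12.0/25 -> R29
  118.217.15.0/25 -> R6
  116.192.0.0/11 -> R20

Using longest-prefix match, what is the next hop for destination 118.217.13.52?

Routes whose prefix contains 118.217.13.52:
  0.0.0.0/0 (default, matches everything) -> R27
  118.192.0.0/11 (118.192.0.0 - 118.223.255.255) -> R14
  118.217.0.0/20 (118.217.0.0 - 118.217.15.255) -> R9
More-specific entries that do NOT match:
  118.217.12.0/25 (118.217.12.0 - 118.217.12.127) does not contain 118.217.13.52
  118.217.15.0/25 (118.217.15.0 - 118.217.15.127) does not contain 118.217.13.52
  118.217.141.0/24 (118.217.141.0 - 118.217.141.255) does not contain 118.217.13.52
  118.217.12.0/24 (118.217.12.0 - 118.217.12.255) does not contain 118.217.13.52
  118.217.8.0/22 (118.217.8.0 - 118.217.11.255) does not contain 118.217.13.52
  118.217.0.0/21 (118.217.0.0 - 118.217.7.255) does not contain 118.217.13.52
Longest matching prefix is /20 -> next hop R9.

R9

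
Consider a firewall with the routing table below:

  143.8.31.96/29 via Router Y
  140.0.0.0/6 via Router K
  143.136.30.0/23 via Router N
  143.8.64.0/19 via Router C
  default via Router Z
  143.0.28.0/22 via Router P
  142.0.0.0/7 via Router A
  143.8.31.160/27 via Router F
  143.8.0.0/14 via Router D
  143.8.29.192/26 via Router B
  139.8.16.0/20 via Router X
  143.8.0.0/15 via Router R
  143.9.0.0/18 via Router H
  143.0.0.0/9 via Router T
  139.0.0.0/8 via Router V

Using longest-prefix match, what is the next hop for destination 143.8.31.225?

Router R

Routes whose prefix contains 143.8.31.225:
  0.0.0.0/0 (default, matches everything) -> Router Z
  140.0.0.0/6 (140.0.0.0 - 143.255.255.255) -> Router K
  142.0.0.0/7 (142.0.0.0 - 143.255.255.255) -> Router A
  143.0.0.0/9 (143.0.0.0 - 143.127.255.255) -> Router T
  143.8.0.0/14 (143.8.0.0 - 143.11.255.255) -> Router D
  143.8.0.0/15 (143.8.0.0 - 143.9.255.255) -> Router R
More-specific entries that do NOT match:
  143.8.31.96/29 (143.8.31.96 - 143.8.31.103) does not contain 143.8.31.225
  143.8.31.160/27 (143.8.31.160 - 143.8.31.191) does not contain 143.8.31.225
  143.8.29.192/26 (143.8.29.192 - 143.8.29.255) does not contain 143.8.31.225
  143.136.30.0/23 (143.136.30.0 - 143.136.31.255) does not contain 143.8.31.225
  143.0.28.0/22 (143.0.28.0 - 143.0.31.255) does not contain 143.8.31.225
  139.8.16.0/20 (139.8.16.0 - 139.8.31.255) does not contain 143.8.31.225
  143.8.64.0/19 (143.8.64.0 - 143.8.95.255) does not contain 143.8.31.225
  143.9.0.0/18 (143.9.0.0 - 143.9.63.255) does not contain 143.8.31.225
Longest matching prefix is /15 -> next hop Router R.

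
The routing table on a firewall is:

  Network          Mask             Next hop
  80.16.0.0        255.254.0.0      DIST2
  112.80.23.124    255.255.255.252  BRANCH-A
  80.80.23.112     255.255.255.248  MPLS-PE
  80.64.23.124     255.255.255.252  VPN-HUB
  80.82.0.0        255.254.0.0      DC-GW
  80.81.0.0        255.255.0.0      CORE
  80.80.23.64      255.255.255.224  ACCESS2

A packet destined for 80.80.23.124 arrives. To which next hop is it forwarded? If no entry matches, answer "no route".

no route

No entry's prefix contains 80.80.23.124; there is no default route.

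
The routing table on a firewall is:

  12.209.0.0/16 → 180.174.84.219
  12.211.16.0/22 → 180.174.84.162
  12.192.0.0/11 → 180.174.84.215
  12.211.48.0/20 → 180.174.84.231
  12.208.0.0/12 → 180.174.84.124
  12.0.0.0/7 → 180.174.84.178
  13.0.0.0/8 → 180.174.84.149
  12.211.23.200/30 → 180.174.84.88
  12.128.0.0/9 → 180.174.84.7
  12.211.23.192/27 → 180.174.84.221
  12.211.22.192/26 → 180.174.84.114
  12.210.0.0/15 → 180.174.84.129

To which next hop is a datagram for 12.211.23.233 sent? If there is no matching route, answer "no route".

Routes whose prefix contains 12.211.23.233:
  12.0.0.0/7 (12.0.0.0 - 13.255.255.255) -> 180.174.84.178
  12.128.0.0/9 (12.128.0.0 - 12.255.255.255) -> 180.174.84.7
  12.192.0.0/11 (12.192.0.0 - 12.223.255.255) -> 180.174.84.215
  12.208.0.0/12 (12.208.0.0 - 12.223.255.255) -> 180.174.84.124
  12.210.0.0/15 (12.210.0.0 - 12.211.255.255) -> 180.174.84.129
More-specific entries that do NOT match:
  12.211.23.200/30 (12.211.23.200 - 12.211.23.203) does not contain 12.211.23.233
  12.211.23.192/27 (12.211.23.192 - 12.211.23.223) does not contain 12.211.23.233
  12.211.22.192/26 (12.211.22.192 - 12.211.22.255) does not contain 12.211.23.233
  12.211.16.0/22 (12.211.16.0 - 12.211.19.255) does not contain 12.211.23.233
  12.211.48.0/20 (12.211.48.0 - 12.211.63.255) does not contain 12.211.23.233
  12.209.0.0/16 (12.209.0.0 - 12.209.255.255) does not contain 12.211.23.233
Longest matching prefix is /15 -> next hop 180.174.84.129.

180.174.84.129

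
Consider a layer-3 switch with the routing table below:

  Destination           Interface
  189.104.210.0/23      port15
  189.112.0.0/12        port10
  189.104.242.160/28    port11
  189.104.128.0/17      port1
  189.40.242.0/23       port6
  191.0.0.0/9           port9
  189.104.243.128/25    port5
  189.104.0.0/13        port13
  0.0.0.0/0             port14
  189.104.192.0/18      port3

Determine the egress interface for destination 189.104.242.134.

port3

Routes whose prefix contains 189.104.242.134:
  0.0.0.0/0 (default, matches everything) -> port14
  189.104.0.0/13 (189.104.0.0 - 189.111.255.255) -> port13
  189.104.128.0/17 (189.104.128.0 - 189.104.255.255) -> port1
  189.104.192.0/18 (189.104.192.0 - 189.104.255.255) -> port3
More-specific entries that do NOT match:
  189.104.242.160/28 (189.104.242.160 - 189.104.242.175) does not contain 189.104.242.134
  189.104.243.128/25 (189.104.243.128 - 189.104.243.255) does not contain 189.104.242.134
  189.104.210.0/23 (189.104.210.0 - 189.104.211.255) does not contain 189.104.242.134
  189.40.242.0/23 (189.40.242.0 - 189.40.243.255) does not contain 189.104.242.134
Longest matching prefix is /18 -> interface port3.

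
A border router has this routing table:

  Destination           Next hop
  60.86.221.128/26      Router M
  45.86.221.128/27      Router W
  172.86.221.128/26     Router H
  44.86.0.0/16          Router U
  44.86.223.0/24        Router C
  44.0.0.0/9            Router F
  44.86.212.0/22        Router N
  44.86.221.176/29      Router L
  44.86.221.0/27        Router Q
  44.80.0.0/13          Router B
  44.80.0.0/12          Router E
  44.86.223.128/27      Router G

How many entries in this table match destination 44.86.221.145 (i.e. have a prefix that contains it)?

4

Prefixes containing 44.86.221.145:
  44.0.0.0/9 (44.0.0.0 - 44.127.255.255)
  44.80.0.0/12 (44.80.0.0 - 44.95.255.255)
  44.80.0.0/13 (44.80.0.0 - 44.87.255.255)
  44.86.0.0/16 (44.86.0.0 - 44.86.255.255)
Total matching entries: 4.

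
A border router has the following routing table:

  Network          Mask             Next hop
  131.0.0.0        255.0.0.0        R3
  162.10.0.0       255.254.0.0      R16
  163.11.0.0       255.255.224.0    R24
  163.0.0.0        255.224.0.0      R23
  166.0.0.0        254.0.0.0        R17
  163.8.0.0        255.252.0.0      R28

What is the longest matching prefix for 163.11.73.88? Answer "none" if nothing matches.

Entries matching 163.11.73.88:
  163.0.0.0/11 (163.0.0.0 - 163.31.255.255)
  163.8.0.0/14 (163.8.0.0 - 163.11.255.255)
Most specific is 163.8.0.0/14.

163.8.0.0/14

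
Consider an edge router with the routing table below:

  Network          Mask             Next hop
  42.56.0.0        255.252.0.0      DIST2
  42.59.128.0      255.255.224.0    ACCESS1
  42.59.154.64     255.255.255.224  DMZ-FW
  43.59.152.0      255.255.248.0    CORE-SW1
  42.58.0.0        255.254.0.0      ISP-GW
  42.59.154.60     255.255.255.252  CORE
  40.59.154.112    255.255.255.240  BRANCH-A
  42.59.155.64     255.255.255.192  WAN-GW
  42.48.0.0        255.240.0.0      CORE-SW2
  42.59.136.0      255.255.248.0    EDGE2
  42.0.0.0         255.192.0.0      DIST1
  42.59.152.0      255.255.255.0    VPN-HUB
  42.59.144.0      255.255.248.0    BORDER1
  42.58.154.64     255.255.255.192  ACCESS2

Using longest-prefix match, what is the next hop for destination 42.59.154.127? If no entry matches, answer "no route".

ACCESS1

Routes whose prefix contains 42.59.154.127:
  42.0.0.0/10 (42.0.0.0 - 42.63.255.255) -> DIST1
  42.48.0.0/12 (42.48.0.0 - 42.63.255.255) -> CORE-SW2
  42.56.0.0/14 (42.56.0.0 - 42.59.255.255) -> DIST2
  42.58.0.0/15 (42.58.0.0 - 42.59.255.255) -> ISP-GW
  42.59.128.0/19 (42.59.128.0 - 42.59.159.255) -> ACCESS1
More-specific entries that do NOT match:
  42.59.154.60/30 (42.59.154.60 - 42.59.154.63) does not contain 42.59.154.127
  40.59.154.112/28 (40.59.154.112 - 40.59.154.127) does not contain 42.59.154.127
  42.59.154.64/27 (42.59.154.64 - 42.59.154.95) does not contain 42.59.154.127
  42.59.155.64/26 (42.59.155.64 - 42.59.155.127) does not contain 42.59.154.127
  42.58.154.64/26 (42.58.154.64 - 42.58.154.127) does not contain 42.59.154.127
  42.59.152.0/24 (42.59.152.0 - 42.59.152.255) does not contain 42.59.154.127
  43.59.152.0/21 (43.59.152.0 - 43.59.159.255) does not contain 42.59.154.127
  42.59.136.0/21 (42.59.136.0 - 42.59.143.255) does not contain 42.59.154.127
  42.59.144.0/21 (42.59.144.0 - 42.59.151.255) does not contain 42.59.154.127
Longest matching prefix is /19 -> next hop ACCESS1.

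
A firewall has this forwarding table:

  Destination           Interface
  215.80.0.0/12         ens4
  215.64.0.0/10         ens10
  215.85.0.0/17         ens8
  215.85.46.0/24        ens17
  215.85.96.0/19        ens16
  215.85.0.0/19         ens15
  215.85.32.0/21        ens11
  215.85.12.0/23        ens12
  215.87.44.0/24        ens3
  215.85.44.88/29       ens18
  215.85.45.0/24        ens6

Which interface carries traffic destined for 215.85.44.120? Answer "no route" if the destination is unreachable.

Routes whose prefix contains 215.85.44.120:
  215.64.0.0/10 (215.64.0.0 - 215.127.255.255) -> ens10
  215.80.0.0/12 (215.80.0.0 - 215.95.255.255) -> ens4
  215.85.0.0/17 (215.85.0.0 - 215.85.127.255) -> ens8
More-specific entries that do NOT match:
  215.85.44.88/29 (215.85.44.88 - 215.85.44.95) does not contain 215.85.44.120
  215.85.46.0/24 (215.85.46.0 - 215.85.46.255) does not contain 215.85.44.120
  215.87.44.0/24 (215.87.44.0 - 215.87.44.255) does not contain 215.85.44.120
  215.85.45.0/24 (215.85.45.0 - 215.85.45.255) does not contain 215.85.44.120
  215.85.12.0/23 (215.85.12.0 - 215.85.13.255) does not contain 215.85.44.120
  215.85.32.0/21 (215.85.32.0 - 215.85.39.255) does not contain 215.85.44.120
  215.85.96.0/19 (215.85.96.0 - 215.85.127.255) does not contain 215.85.44.120
  215.85.0.0/19 (215.85.0.0 - 215.85.31.255) does not contain 215.85.44.120
Longest matching prefix is /17 -> interface ens8.

ens8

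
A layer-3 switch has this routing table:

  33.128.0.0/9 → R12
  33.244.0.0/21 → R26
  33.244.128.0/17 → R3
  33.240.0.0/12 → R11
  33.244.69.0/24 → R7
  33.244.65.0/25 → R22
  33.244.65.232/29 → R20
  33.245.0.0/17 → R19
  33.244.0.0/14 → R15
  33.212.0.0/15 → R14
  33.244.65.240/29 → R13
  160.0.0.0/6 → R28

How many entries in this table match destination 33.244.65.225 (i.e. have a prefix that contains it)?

3

Prefixes containing 33.244.65.225:
  33.128.0.0/9 (33.128.0.0 - 33.255.255.255)
  33.240.0.0/12 (33.240.0.0 - 33.255.255.255)
  33.244.0.0/14 (33.244.0.0 - 33.247.255.255)
Total matching entries: 3.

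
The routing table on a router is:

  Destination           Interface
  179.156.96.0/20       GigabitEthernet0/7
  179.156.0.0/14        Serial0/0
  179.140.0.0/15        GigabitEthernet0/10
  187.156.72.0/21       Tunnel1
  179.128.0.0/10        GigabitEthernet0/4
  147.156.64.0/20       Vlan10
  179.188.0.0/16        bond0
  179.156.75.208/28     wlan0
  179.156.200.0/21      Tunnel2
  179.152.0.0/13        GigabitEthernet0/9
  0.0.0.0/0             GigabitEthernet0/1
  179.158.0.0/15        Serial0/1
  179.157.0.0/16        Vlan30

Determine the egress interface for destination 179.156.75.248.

Serial0/0

Routes whose prefix contains 179.156.75.248:
  0.0.0.0/0 (default, matches everything) -> GigabitEthernet0/1
  179.128.0.0/10 (179.128.0.0 - 179.191.255.255) -> GigabitEthernet0/4
  179.152.0.0/13 (179.152.0.0 - 179.159.255.255) -> GigabitEthernet0/9
  179.156.0.0/14 (179.156.0.0 - 179.159.255.255) -> Serial0/0
More-specific entries that do NOT match:
  179.156.75.208/28 (179.156.75.208 - 179.156.75.223) does not contain 179.156.75.248
  187.156.72.0/21 (187.156.72.0 - 187.156.79.255) does not contain 179.156.75.248
  179.156.200.0/21 (179.156.200.0 - 179.156.207.255) does not contain 179.156.75.248
  179.156.96.0/20 (179.156.96.0 - 179.156.111.255) does not contain 179.156.75.248
  147.156.64.0/20 (147.156.64.0 - 147.156.79.255) does not contain 179.156.75.248
  179.188.0.0/16 (179.188.0.0 - 179.188.255.255) does not contain 179.156.75.248
  179.157.0.0/16 (179.157.0.0 - 179.157.255.255) does not contain 179.156.75.248
  179.140.0.0/15 (179.140.0.0 - 179.141.255.255) does not contain 179.156.75.248
  179.158.0.0/15 (179.158.0.0 - 179.159.255.255) does not contain 179.156.75.248
Longest matching prefix is /14 -> interface Serial0/0.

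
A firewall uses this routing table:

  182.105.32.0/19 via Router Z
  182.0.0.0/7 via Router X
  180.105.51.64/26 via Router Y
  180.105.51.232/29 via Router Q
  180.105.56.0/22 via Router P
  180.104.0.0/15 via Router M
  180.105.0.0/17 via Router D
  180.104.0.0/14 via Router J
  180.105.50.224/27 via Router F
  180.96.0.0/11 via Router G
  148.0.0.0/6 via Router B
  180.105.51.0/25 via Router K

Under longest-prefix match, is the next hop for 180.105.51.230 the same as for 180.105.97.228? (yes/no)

180.105.51.230: longest match 180.105.0.0/17 -> Router D
180.105.97.228: longest match 180.105.0.0/17 -> Router D

yes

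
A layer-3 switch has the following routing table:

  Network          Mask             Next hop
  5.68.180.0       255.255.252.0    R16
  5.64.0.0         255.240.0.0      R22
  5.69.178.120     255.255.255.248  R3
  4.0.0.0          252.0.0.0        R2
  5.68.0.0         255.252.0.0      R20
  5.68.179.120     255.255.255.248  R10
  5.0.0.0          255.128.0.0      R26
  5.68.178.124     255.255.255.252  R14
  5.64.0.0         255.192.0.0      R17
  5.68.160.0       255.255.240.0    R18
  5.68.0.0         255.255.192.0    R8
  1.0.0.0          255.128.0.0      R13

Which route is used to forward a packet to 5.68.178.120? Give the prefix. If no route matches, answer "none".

5.68.0.0/14

Entries matching 5.68.178.120:
  4.0.0.0/6 (4.0.0.0 - 7.255.255.255)
  5.0.0.0/9 (5.0.0.0 - 5.127.255.255)
  5.64.0.0/10 (5.64.0.0 - 5.127.255.255)
  5.64.0.0/12 (5.64.0.0 - 5.79.255.255)
  5.68.0.0/14 (5.68.0.0 - 5.71.255.255)
Most specific is 5.68.0.0/14.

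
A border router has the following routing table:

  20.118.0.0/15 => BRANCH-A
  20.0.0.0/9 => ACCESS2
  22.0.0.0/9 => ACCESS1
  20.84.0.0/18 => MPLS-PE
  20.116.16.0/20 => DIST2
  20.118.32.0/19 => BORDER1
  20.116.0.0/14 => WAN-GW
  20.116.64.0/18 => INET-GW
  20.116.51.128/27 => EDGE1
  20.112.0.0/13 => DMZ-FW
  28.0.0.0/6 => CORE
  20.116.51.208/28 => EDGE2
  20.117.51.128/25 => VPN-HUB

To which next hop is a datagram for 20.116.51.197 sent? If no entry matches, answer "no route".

Routes whose prefix contains 20.116.51.197:
  20.0.0.0/9 (20.0.0.0 - 20.127.255.255) -> ACCESS2
  20.112.0.0/13 (20.112.0.0 - 20.119.255.255) -> DMZ-FW
  20.116.0.0/14 (20.116.0.0 - 20.119.255.255) -> WAN-GW
More-specific entries that do NOT match:
  20.116.51.208/28 (20.116.51.208 - 20.116.51.223) does not contain 20.116.51.197
  20.116.51.128/27 (20.116.51.128 - 20.116.51.159) does not contain 20.116.51.197
  20.117.51.128/25 (20.117.51.128 - 20.117.51.255) does not contain 20.116.51.197
  20.116.16.0/20 (20.116.16.0 - 20.116.31.255) does not contain 20.116.51.197
  20.118.32.0/19 (20.118.32.0 - 20.118.63.255) does not contain 20.116.51.197
  20.84.0.0/18 (20.84.0.0 - 20.84.63.255) does not contain 20.116.51.197
  20.116.64.0/18 (20.116.64.0 - 20.116.127.255) does not contain 20.116.51.197
  20.118.0.0/15 (20.118.0.0 - 20.119.255.255) does not contain 20.116.51.197
Longest matching prefix is /14 -> next hop WAN-GW.

WAN-GW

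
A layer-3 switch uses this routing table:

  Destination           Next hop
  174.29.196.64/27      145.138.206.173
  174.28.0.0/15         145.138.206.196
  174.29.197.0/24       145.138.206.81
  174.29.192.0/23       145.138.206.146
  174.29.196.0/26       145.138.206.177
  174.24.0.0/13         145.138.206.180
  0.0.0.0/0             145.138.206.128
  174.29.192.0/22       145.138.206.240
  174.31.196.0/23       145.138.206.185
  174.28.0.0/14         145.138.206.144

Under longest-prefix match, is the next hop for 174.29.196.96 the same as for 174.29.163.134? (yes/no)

yes

174.29.196.96: longest match 174.28.0.0/15 -> 145.138.206.196
174.29.163.134: longest match 174.28.0.0/15 -> 145.138.206.196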